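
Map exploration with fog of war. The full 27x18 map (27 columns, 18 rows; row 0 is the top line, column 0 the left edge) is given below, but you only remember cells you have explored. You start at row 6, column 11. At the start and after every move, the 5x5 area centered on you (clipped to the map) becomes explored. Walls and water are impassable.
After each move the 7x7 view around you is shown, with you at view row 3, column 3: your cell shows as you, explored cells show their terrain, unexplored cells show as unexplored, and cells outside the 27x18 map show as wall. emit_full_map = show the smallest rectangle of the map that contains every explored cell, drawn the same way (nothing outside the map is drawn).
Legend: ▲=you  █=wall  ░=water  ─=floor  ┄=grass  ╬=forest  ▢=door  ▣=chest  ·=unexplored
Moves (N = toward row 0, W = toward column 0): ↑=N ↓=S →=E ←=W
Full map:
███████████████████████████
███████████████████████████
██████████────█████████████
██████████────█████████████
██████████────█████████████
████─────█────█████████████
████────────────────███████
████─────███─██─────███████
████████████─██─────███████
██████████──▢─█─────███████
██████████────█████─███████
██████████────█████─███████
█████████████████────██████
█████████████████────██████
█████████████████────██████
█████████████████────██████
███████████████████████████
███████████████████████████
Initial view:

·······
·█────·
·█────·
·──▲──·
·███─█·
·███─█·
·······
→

·······
█────█·
█────█·
───▲──·
███─██·
███─██·
·······

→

·······
────██·
────██·
───▲──·
██─██─·
██─██─·
·······

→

·······
───███·
───███·
───▲──·
█─██──·
█─██──·
·······

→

·······
──████·
──████·
───▲──·
─██───·
─██───·
·······

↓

──████·
──████·
──────·
─██▲──·
─██───·
·─█───·
·······

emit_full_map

█────████
█────████
─────────
███─██▲──
███─██───
····─█───

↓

──████·
──────·
─██───·
─██▲──·
·─█───·
·─████·
·······

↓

──────·
─██───·
─██───·
·─█▲──·
·─████·
·─████·
·······

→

─────··
██────·
██────·
─█─▲──·
─█████·
─█████·
·······

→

────···
█─────·
█─────·
█──▲──·
█████─·
█████─·
·······

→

───····
─────█·
─────█·
───▲─█·
████─█·
████─█·
·······

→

──·····
────██·
────██·
───▲██·
███─██·
███─██·
·······

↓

────██·
────██·
────██·
███▲██·
███─██·
·────█·
·······

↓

────██·
────██·
███─██·
███▲██·
·────█·
·────█·
·······

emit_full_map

█────████····
█────████····
─────────····
███─██─────██
███─██─────██
····─█─────██
····─█████─██
····─█████▲██
········────█
········────█

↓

────██·
███─██·
███─██·
·──▲─█·
·────█·
·────█·
·······

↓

███─██·
███─██·
·────█·
·──▲─█·
·────█·
·────█·
·······

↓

███─██·
·────█·
·────█·
·──▲─█·
·────█·
·█████·
·······

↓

·────█·
·────█·
·────█·
·──▲─█·
·█████·
·█████·
███████

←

··────█
·█────█
·█────█
·█─▲──█
·██████
·██████
███████

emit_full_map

█────████····
█────████····
─────────····
███─██─────██
███─██─────██
····─█─────██
····─█████─██
····─█████─██
········────█
·······█────█
·······█────█
·······█─▲──█
·······██████
·······██████

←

···────
·██────
·██────
·██▲───
·██████
·██████
███████

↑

█████─█
·██────
·██────
·██▲───
·██────
·██████
·██████

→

████─██
██────█
██────█
██─▲──█
██────█
███████
███████

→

███─██·
█────█·
█────█·
█──▲─█·
█────█·
██████·
██████·

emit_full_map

█────████····
█────████····
─────────····
███─██─────██
███─██─────██
····─█─────██
····─█████─██
····─█████─██
······██────█
······██────█
······██──▲─█
······██────█
······███████
······███████

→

██─██··
────██·
────██·
───▲██·
────██·
██████·
█████··

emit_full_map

█────████·····
█────████·····
─────────·····
███─██─────██·
███─██─────██·
····─█─────██·
····─█████─██·
····─█████─██·
······██────██
······██────██
······██───▲██
······██────██
······████████
······███████·


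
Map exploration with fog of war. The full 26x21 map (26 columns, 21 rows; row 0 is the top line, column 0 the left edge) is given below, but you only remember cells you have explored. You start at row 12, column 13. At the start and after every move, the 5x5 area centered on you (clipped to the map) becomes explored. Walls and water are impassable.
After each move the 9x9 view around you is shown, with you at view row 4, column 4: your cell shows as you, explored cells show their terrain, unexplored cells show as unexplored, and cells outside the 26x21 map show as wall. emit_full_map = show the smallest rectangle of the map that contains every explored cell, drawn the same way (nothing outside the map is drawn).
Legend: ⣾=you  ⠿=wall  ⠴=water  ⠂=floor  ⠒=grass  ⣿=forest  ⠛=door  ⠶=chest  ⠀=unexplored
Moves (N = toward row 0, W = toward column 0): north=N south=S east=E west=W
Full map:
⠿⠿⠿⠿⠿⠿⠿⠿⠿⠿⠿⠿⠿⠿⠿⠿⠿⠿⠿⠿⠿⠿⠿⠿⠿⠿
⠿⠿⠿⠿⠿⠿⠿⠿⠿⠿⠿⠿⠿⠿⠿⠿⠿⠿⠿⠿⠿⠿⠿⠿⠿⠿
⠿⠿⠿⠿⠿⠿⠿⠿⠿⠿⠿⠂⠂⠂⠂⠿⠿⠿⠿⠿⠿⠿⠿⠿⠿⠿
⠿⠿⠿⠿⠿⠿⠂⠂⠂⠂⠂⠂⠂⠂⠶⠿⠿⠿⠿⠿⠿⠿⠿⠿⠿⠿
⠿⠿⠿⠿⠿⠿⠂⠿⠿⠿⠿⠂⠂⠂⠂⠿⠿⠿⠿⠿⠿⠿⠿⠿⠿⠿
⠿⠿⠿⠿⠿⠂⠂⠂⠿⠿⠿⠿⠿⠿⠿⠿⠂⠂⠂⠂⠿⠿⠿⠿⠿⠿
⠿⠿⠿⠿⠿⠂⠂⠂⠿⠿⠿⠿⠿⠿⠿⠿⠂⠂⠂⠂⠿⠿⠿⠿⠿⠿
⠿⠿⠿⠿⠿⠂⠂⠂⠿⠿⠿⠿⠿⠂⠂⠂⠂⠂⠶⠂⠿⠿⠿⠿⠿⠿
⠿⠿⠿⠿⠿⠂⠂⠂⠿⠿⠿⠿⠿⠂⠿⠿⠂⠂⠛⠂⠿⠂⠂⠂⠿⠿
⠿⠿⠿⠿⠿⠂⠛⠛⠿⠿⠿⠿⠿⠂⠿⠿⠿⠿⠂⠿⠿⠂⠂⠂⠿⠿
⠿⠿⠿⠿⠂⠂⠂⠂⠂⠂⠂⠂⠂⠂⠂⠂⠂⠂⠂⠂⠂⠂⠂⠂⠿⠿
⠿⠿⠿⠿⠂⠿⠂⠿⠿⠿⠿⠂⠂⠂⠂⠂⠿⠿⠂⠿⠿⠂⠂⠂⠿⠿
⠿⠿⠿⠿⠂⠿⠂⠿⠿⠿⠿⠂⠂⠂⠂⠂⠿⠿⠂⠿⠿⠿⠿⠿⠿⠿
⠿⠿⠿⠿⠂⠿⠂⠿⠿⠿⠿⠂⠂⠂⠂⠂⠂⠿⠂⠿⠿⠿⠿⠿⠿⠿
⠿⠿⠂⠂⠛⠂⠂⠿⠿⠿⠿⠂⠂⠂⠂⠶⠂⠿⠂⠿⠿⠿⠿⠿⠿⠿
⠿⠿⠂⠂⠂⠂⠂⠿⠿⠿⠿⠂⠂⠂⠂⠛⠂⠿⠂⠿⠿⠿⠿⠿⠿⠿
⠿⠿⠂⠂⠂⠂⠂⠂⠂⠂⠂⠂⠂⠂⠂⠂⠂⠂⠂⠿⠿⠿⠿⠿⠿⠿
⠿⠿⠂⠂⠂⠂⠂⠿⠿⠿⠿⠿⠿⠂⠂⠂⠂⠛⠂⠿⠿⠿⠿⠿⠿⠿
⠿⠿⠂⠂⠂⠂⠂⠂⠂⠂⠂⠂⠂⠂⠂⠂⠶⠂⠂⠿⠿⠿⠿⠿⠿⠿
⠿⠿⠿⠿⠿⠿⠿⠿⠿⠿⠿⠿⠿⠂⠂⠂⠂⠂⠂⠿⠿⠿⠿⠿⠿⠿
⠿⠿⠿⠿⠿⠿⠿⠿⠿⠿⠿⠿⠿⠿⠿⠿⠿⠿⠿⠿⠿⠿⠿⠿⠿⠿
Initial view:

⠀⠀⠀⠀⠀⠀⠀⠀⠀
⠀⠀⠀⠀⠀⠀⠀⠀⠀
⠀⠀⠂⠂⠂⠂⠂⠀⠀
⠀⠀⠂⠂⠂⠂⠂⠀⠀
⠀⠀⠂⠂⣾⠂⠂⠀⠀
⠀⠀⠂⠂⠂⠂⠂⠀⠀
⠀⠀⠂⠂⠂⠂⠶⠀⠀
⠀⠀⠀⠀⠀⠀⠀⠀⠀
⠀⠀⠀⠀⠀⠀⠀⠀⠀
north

⠀⠀⠀⠀⠀⠀⠀⠀⠀
⠀⠀⠀⠀⠀⠀⠀⠀⠀
⠀⠀⠿⠿⠂⠿⠿⠀⠀
⠀⠀⠂⠂⠂⠂⠂⠀⠀
⠀⠀⠂⠂⣾⠂⠂⠀⠀
⠀⠀⠂⠂⠂⠂⠂⠀⠀
⠀⠀⠂⠂⠂⠂⠂⠀⠀
⠀⠀⠂⠂⠂⠂⠶⠀⠀
⠀⠀⠀⠀⠀⠀⠀⠀⠀

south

⠀⠀⠀⠀⠀⠀⠀⠀⠀
⠀⠀⠿⠿⠂⠿⠿⠀⠀
⠀⠀⠂⠂⠂⠂⠂⠀⠀
⠀⠀⠂⠂⠂⠂⠂⠀⠀
⠀⠀⠂⠂⣾⠂⠂⠀⠀
⠀⠀⠂⠂⠂⠂⠂⠀⠀
⠀⠀⠂⠂⠂⠂⠶⠀⠀
⠀⠀⠀⠀⠀⠀⠀⠀⠀
⠀⠀⠀⠀⠀⠀⠀⠀⠀

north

⠀⠀⠀⠀⠀⠀⠀⠀⠀
⠀⠀⠀⠀⠀⠀⠀⠀⠀
⠀⠀⠿⠿⠂⠿⠿⠀⠀
⠀⠀⠂⠂⠂⠂⠂⠀⠀
⠀⠀⠂⠂⣾⠂⠂⠀⠀
⠀⠀⠂⠂⠂⠂⠂⠀⠀
⠀⠀⠂⠂⠂⠂⠂⠀⠀
⠀⠀⠂⠂⠂⠂⠶⠀⠀
⠀⠀⠀⠀⠀⠀⠀⠀⠀

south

⠀⠀⠀⠀⠀⠀⠀⠀⠀
⠀⠀⠿⠿⠂⠿⠿⠀⠀
⠀⠀⠂⠂⠂⠂⠂⠀⠀
⠀⠀⠂⠂⠂⠂⠂⠀⠀
⠀⠀⠂⠂⣾⠂⠂⠀⠀
⠀⠀⠂⠂⠂⠂⠂⠀⠀
⠀⠀⠂⠂⠂⠂⠶⠀⠀
⠀⠀⠀⠀⠀⠀⠀⠀⠀
⠀⠀⠀⠀⠀⠀⠀⠀⠀

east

⠀⠀⠀⠀⠀⠀⠀⠀⠀
⠀⠿⠿⠂⠿⠿⠀⠀⠀
⠀⠂⠂⠂⠂⠂⠂⠀⠀
⠀⠂⠂⠂⠂⠂⠿⠀⠀
⠀⠂⠂⠂⣾⠂⠿⠀⠀
⠀⠂⠂⠂⠂⠂⠂⠀⠀
⠀⠂⠂⠂⠂⠶⠂⠀⠀
⠀⠀⠀⠀⠀⠀⠀⠀⠀
⠀⠀⠀⠀⠀⠀⠀⠀⠀

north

⠀⠀⠀⠀⠀⠀⠀⠀⠀
⠀⠀⠀⠀⠀⠀⠀⠀⠀
⠀⠿⠿⠂⠿⠿⠿⠀⠀
⠀⠂⠂⠂⠂⠂⠂⠀⠀
⠀⠂⠂⠂⣾⠂⠿⠀⠀
⠀⠂⠂⠂⠂⠂⠿⠀⠀
⠀⠂⠂⠂⠂⠂⠂⠀⠀
⠀⠂⠂⠂⠂⠶⠂⠀⠀
⠀⠀⠀⠀⠀⠀⠀⠀⠀

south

⠀⠀⠀⠀⠀⠀⠀⠀⠀
⠀⠿⠿⠂⠿⠿⠿⠀⠀
⠀⠂⠂⠂⠂⠂⠂⠀⠀
⠀⠂⠂⠂⠂⠂⠿⠀⠀
⠀⠂⠂⠂⣾⠂⠿⠀⠀
⠀⠂⠂⠂⠂⠂⠂⠀⠀
⠀⠂⠂⠂⠂⠶⠂⠀⠀
⠀⠀⠀⠀⠀⠀⠀⠀⠀
⠀⠀⠀⠀⠀⠀⠀⠀⠀

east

⠀⠀⠀⠀⠀⠀⠀⠀⠀
⠿⠿⠂⠿⠿⠿⠀⠀⠀
⠂⠂⠂⠂⠂⠂⠂⠀⠀
⠂⠂⠂⠂⠂⠿⠿⠀⠀
⠂⠂⠂⠂⣾⠿⠿⠀⠀
⠂⠂⠂⠂⠂⠂⠿⠀⠀
⠂⠂⠂⠂⠶⠂⠿⠀⠀
⠀⠀⠀⠀⠀⠀⠀⠀⠀
⠀⠀⠀⠀⠀⠀⠀⠀⠀

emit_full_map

⠿⠿⠂⠿⠿⠿⠀
⠂⠂⠂⠂⠂⠂⠂
⠂⠂⠂⠂⠂⠿⠿
⠂⠂⠂⠂⣾⠿⠿
⠂⠂⠂⠂⠂⠂⠿
⠂⠂⠂⠂⠶⠂⠿

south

⠿⠿⠂⠿⠿⠿⠀⠀⠀
⠂⠂⠂⠂⠂⠂⠂⠀⠀
⠂⠂⠂⠂⠂⠿⠿⠀⠀
⠂⠂⠂⠂⠂⠿⠿⠀⠀
⠂⠂⠂⠂⣾⠂⠿⠀⠀
⠂⠂⠂⠂⠶⠂⠿⠀⠀
⠀⠀⠂⠂⠛⠂⠿⠀⠀
⠀⠀⠀⠀⠀⠀⠀⠀⠀
⠀⠀⠀⠀⠀⠀⠀⠀⠀

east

⠿⠂⠿⠿⠿⠀⠀⠀⠀
⠂⠂⠂⠂⠂⠂⠀⠀⠀
⠂⠂⠂⠂⠿⠿⠂⠀⠀
⠂⠂⠂⠂⠿⠿⠂⠀⠀
⠂⠂⠂⠂⣾⠿⠂⠀⠀
⠂⠂⠂⠶⠂⠿⠂⠀⠀
⠀⠂⠂⠛⠂⠿⠂⠀⠀
⠀⠀⠀⠀⠀⠀⠀⠀⠀
⠀⠀⠀⠀⠀⠀⠀⠀⠀

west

⠿⠿⠂⠿⠿⠿⠀⠀⠀
⠂⠂⠂⠂⠂⠂⠂⠀⠀
⠂⠂⠂⠂⠂⠿⠿⠂⠀
⠂⠂⠂⠂⠂⠿⠿⠂⠀
⠂⠂⠂⠂⣾⠂⠿⠂⠀
⠂⠂⠂⠂⠶⠂⠿⠂⠀
⠀⠀⠂⠂⠛⠂⠿⠂⠀
⠀⠀⠀⠀⠀⠀⠀⠀⠀
⠀⠀⠀⠀⠀⠀⠀⠀⠀

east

⠿⠂⠿⠿⠿⠀⠀⠀⠀
⠂⠂⠂⠂⠂⠂⠀⠀⠀
⠂⠂⠂⠂⠿⠿⠂⠀⠀
⠂⠂⠂⠂⠿⠿⠂⠀⠀
⠂⠂⠂⠂⣾⠿⠂⠀⠀
⠂⠂⠂⠶⠂⠿⠂⠀⠀
⠀⠂⠂⠛⠂⠿⠂⠀⠀
⠀⠀⠀⠀⠀⠀⠀⠀⠀
⠀⠀⠀⠀⠀⠀⠀⠀⠀

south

⠂⠂⠂⠂⠂⠂⠀⠀⠀
⠂⠂⠂⠂⠿⠿⠂⠀⠀
⠂⠂⠂⠂⠿⠿⠂⠀⠀
⠂⠂⠂⠂⠂⠿⠂⠀⠀
⠂⠂⠂⠶⣾⠿⠂⠀⠀
⠀⠂⠂⠛⠂⠿⠂⠀⠀
⠀⠀⠂⠂⠂⠂⠂⠀⠀
⠀⠀⠀⠀⠀⠀⠀⠀⠀
⠀⠀⠀⠀⠀⠀⠀⠀⠀

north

⠿⠂⠿⠿⠿⠀⠀⠀⠀
⠂⠂⠂⠂⠂⠂⠀⠀⠀
⠂⠂⠂⠂⠿⠿⠂⠀⠀
⠂⠂⠂⠂⠿⠿⠂⠀⠀
⠂⠂⠂⠂⣾⠿⠂⠀⠀
⠂⠂⠂⠶⠂⠿⠂⠀⠀
⠀⠂⠂⠛⠂⠿⠂⠀⠀
⠀⠀⠂⠂⠂⠂⠂⠀⠀
⠀⠀⠀⠀⠀⠀⠀⠀⠀

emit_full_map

⠿⠿⠂⠿⠿⠿⠀⠀
⠂⠂⠂⠂⠂⠂⠂⠀
⠂⠂⠂⠂⠂⠿⠿⠂
⠂⠂⠂⠂⠂⠿⠿⠂
⠂⠂⠂⠂⠂⣾⠿⠂
⠂⠂⠂⠂⠶⠂⠿⠂
⠀⠀⠂⠂⠛⠂⠿⠂
⠀⠀⠀⠂⠂⠂⠂⠂

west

⠿⠿⠂⠿⠿⠿⠀⠀⠀
⠂⠂⠂⠂⠂⠂⠂⠀⠀
⠂⠂⠂⠂⠂⠿⠿⠂⠀
⠂⠂⠂⠂⠂⠿⠿⠂⠀
⠂⠂⠂⠂⣾⠂⠿⠂⠀
⠂⠂⠂⠂⠶⠂⠿⠂⠀
⠀⠀⠂⠂⠛⠂⠿⠂⠀
⠀⠀⠀⠂⠂⠂⠂⠂⠀
⠀⠀⠀⠀⠀⠀⠀⠀⠀

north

⠀⠀⠀⠀⠀⠀⠀⠀⠀
⠿⠿⠂⠿⠿⠿⠀⠀⠀
⠂⠂⠂⠂⠂⠂⠂⠀⠀
⠂⠂⠂⠂⠂⠿⠿⠂⠀
⠂⠂⠂⠂⣾⠿⠿⠂⠀
⠂⠂⠂⠂⠂⠂⠿⠂⠀
⠂⠂⠂⠂⠶⠂⠿⠂⠀
⠀⠀⠂⠂⠛⠂⠿⠂⠀
⠀⠀⠀⠂⠂⠂⠂⠂⠀

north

⠀⠀⠀⠀⠀⠀⠀⠀⠀
⠀⠀⠀⠀⠀⠀⠀⠀⠀
⠿⠿⠂⠿⠿⠿⠿⠀⠀
⠂⠂⠂⠂⠂⠂⠂⠀⠀
⠂⠂⠂⠂⣾⠿⠿⠂⠀
⠂⠂⠂⠂⠂⠿⠿⠂⠀
⠂⠂⠂⠂⠂⠂⠿⠂⠀
⠂⠂⠂⠂⠶⠂⠿⠂⠀
⠀⠀⠂⠂⠛⠂⠿⠂⠀

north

⠀⠀⠀⠀⠀⠀⠀⠀⠀
⠀⠀⠀⠀⠀⠀⠀⠀⠀
⠀⠀⠂⠿⠿⠂⠂⠀⠀
⠿⠿⠂⠿⠿⠿⠿⠀⠀
⠂⠂⠂⠂⣾⠂⠂⠀⠀
⠂⠂⠂⠂⠂⠿⠿⠂⠀
⠂⠂⠂⠂⠂⠿⠿⠂⠀
⠂⠂⠂⠂⠂⠂⠿⠂⠀
⠂⠂⠂⠂⠶⠂⠿⠂⠀

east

⠀⠀⠀⠀⠀⠀⠀⠀⠀
⠀⠀⠀⠀⠀⠀⠀⠀⠀
⠀⠂⠿⠿⠂⠂⠛⠀⠀
⠿⠂⠿⠿⠿⠿⠂⠀⠀
⠂⠂⠂⠂⣾⠂⠂⠀⠀
⠂⠂⠂⠂⠿⠿⠂⠀⠀
⠂⠂⠂⠂⠿⠿⠂⠀⠀
⠂⠂⠂⠂⠂⠿⠂⠀⠀
⠂⠂⠂⠶⠂⠿⠂⠀⠀

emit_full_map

⠀⠀⠂⠿⠿⠂⠂⠛
⠿⠿⠂⠿⠿⠿⠿⠂
⠂⠂⠂⠂⠂⣾⠂⠂
⠂⠂⠂⠂⠂⠿⠿⠂
⠂⠂⠂⠂⠂⠿⠿⠂
⠂⠂⠂⠂⠂⠂⠿⠂
⠂⠂⠂⠂⠶⠂⠿⠂
⠀⠀⠂⠂⠛⠂⠿⠂
⠀⠀⠀⠂⠂⠂⠂⠂

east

⠀⠀⠀⠀⠀⠀⠀⠀⠀
⠀⠀⠀⠀⠀⠀⠀⠀⠀
⠂⠿⠿⠂⠂⠛⠂⠀⠀
⠂⠿⠿⠿⠿⠂⠿⠀⠀
⠂⠂⠂⠂⣾⠂⠂⠀⠀
⠂⠂⠂⠿⠿⠂⠿⠀⠀
⠂⠂⠂⠿⠿⠂⠿⠀⠀
⠂⠂⠂⠂⠿⠂⠀⠀⠀
⠂⠂⠶⠂⠿⠂⠀⠀⠀

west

⠀⠀⠀⠀⠀⠀⠀⠀⠀
⠀⠀⠀⠀⠀⠀⠀⠀⠀
⠀⠂⠿⠿⠂⠂⠛⠂⠀
⠿⠂⠿⠿⠿⠿⠂⠿⠀
⠂⠂⠂⠂⣾⠂⠂⠂⠀
⠂⠂⠂⠂⠿⠿⠂⠿⠀
⠂⠂⠂⠂⠿⠿⠂⠿⠀
⠂⠂⠂⠂⠂⠿⠂⠀⠀
⠂⠂⠂⠶⠂⠿⠂⠀⠀

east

⠀⠀⠀⠀⠀⠀⠀⠀⠀
⠀⠀⠀⠀⠀⠀⠀⠀⠀
⠂⠿⠿⠂⠂⠛⠂⠀⠀
⠂⠿⠿⠿⠿⠂⠿⠀⠀
⠂⠂⠂⠂⣾⠂⠂⠀⠀
⠂⠂⠂⠿⠿⠂⠿⠀⠀
⠂⠂⠂⠿⠿⠂⠿⠀⠀
⠂⠂⠂⠂⠿⠂⠀⠀⠀
⠂⠂⠶⠂⠿⠂⠀⠀⠀

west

⠀⠀⠀⠀⠀⠀⠀⠀⠀
⠀⠀⠀⠀⠀⠀⠀⠀⠀
⠀⠂⠿⠿⠂⠂⠛⠂⠀
⠿⠂⠿⠿⠿⠿⠂⠿⠀
⠂⠂⠂⠂⣾⠂⠂⠂⠀
⠂⠂⠂⠂⠿⠿⠂⠿⠀
⠂⠂⠂⠂⠿⠿⠂⠿⠀
⠂⠂⠂⠂⠂⠿⠂⠀⠀
⠂⠂⠂⠶⠂⠿⠂⠀⠀

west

⠀⠀⠀⠀⠀⠀⠀⠀⠀
⠀⠀⠀⠀⠀⠀⠀⠀⠀
⠀⠀⠂⠿⠿⠂⠂⠛⠂
⠿⠿⠂⠿⠿⠿⠿⠂⠿
⠂⠂⠂⠂⣾⠂⠂⠂⠂
⠂⠂⠂⠂⠂⠿⠿⠂⠿
⠂⠂⠂⠂⠂⠿⠿⠂⠿
⠂⠂⠂⠂⠂⠂⠿⠂⠀
⠂⠂⠂⠂⠶⠂⠿⠂⠀

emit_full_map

⠀⠀⠂⠿⠿⠂⠂⠛⠂
⠿⠿⠂⠿⠿⠿⠿⠂⠿
⠂⠂⠂⠂⣾⠂⠂⠂⠂
⠂⠂⠂⠂⠂⠿⠿⠂⠿
⠂⠂⠂⠂⠂⠿⠿⠂⠿
⠂⠂⠂⠂⠂⠂⠿⠂⠀
⠂⠂⠂⠂⠶⠂⠿⠂⠀
⠀⠀⠂⠂⠛⠂⠿⠂⠀
⠀⠀⠀⠂⠂⠂⠂⠂⠀

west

⠀⠀⠀⠀⠀⠀⠀⠀⠀
⠀⠀⠀⠀⠀⠀⠀⠀⠀
⠀⠀⠿⠂⠿⠿⠂⠂⠛
⠀⠿⠿⠂⠿⠿⠿⠿⠂
⠀⠂⠂⠂⣾⠂⠂⠂⠂
⠀⠂⠂⠂⠂⠂⠿⠿⠂
⠀⠂⠂⠂⠂⠂⠿⠿⠂
⠀⠂⠂⠂⠂⠂⠂⠿⠂
⠀⠂⠂⠂⠂⠶⠂⠿⠂

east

⠀⠀⠀⠀⠀⠀⠀⠀⠀
⠀⠀⠀⠀⠀⠀⠀⠀⠀
⠀⠿⠂⠿⠿⠂⠂⠛⠂
⠿⠿⠂⠿⠿⠿⠿⠂⠿
⠂⠂⠂⠂⣾⠂⠂⠂⠂
⠂⠂⠂⠂⠂⠿⠿⠂⠿
⠂⠂⠂⠂⠂⠿⠿⠂⠿
⠂⠂⠂⠂⠂⠂⠿⠂⠀
⠂⠂⠂⠂⠶⠂⠿⠂⠀

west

⠀⠀⠀⠀⠀⠀⠀⠀⠀
⠀⠀⠀⠀⠀⠀⠀⠀⠀
⠀⠀⠿⠂⠿⠿⠂⠂⠛
⠀⠿⠿⠂⠿⠿⠿⠿⠂
⠀⠂⠂⠂⣾⠂⠂⠂⠂
⠀⠂⠂⠂⠂⠂⠿⠿⠂
⠀⠂⠂⠂⠂⠂⠿⠿⠂
⠀⠂⠂⠂⠂⠂⠂⠿⠂
⠀⠂⠂⠂⠂⠶⠂⠿⠂

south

⠀⠀⠀⠀⠀⠀⠀⠀⠀
⠀⠀⠿⠂⠿⠿⠂⠂⠛
⠀⠿⠿⠂⠿⠿⠿⠿⠂
⠀⠂⠂⠂⠂⠂⠂⠂⠂
⠀⠂⠂⠂⣾⠂⠿⠿⠂
⠀⠂⠂⠂⠂⠂⠿⠿⠂
⠀⠂⠂⠂⠂⠂⠂⠿⠂
⠀⠂⠂⠂⠂⠶⠂⠿⠂
⠀⠀⠀⠂⠂⠛⠂⠿⠂

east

⠀⠀⠀⠀⠀⠀⠀⠀⠀
⠀⠿⠂⠿⠿⠂⠂⠛⠂
⠿⠿⠂⠿⠿⠿⠿⠂⠿
⠂⠂⠂⠂⠂⠂⠂⠂⠂
⠂⠂⠂⠂⣾⠿⠿⠂⠿
⠂⠂⠂⠂⠂⠿⠿⠂⠿
⠂⠂⠂⠂⠂⠂⠿⠂⠀
⠂⠂⠂⠂⠶⠂⠿⠂⠀
⠀⠀⠂⠂⠛⠂⠿⠂⠀

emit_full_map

⠀⠿⠂⠿⠿⠂⠂⠛⠂
⠿⠿⠂⠿⠿⠿⠿⠂⠿
⠂⠂⠂⠂⠂⠂⠂⠂⠂
⠂⠂⠂⠂⣾⠿⠿⠂⠿
⠂⠂⠂⠂⠂⠿⠿⠂⠿
⠂⠂⠂⠂⠂⠂⠿⠂⠀
⠂⠂⠂⠂⠶⠂⠿⠂⠀
⠀⠀⠂⠂⠛⠂⠿⠂⠀
⠀⠀⠀⠂⠂⠂⠂⠂⠀


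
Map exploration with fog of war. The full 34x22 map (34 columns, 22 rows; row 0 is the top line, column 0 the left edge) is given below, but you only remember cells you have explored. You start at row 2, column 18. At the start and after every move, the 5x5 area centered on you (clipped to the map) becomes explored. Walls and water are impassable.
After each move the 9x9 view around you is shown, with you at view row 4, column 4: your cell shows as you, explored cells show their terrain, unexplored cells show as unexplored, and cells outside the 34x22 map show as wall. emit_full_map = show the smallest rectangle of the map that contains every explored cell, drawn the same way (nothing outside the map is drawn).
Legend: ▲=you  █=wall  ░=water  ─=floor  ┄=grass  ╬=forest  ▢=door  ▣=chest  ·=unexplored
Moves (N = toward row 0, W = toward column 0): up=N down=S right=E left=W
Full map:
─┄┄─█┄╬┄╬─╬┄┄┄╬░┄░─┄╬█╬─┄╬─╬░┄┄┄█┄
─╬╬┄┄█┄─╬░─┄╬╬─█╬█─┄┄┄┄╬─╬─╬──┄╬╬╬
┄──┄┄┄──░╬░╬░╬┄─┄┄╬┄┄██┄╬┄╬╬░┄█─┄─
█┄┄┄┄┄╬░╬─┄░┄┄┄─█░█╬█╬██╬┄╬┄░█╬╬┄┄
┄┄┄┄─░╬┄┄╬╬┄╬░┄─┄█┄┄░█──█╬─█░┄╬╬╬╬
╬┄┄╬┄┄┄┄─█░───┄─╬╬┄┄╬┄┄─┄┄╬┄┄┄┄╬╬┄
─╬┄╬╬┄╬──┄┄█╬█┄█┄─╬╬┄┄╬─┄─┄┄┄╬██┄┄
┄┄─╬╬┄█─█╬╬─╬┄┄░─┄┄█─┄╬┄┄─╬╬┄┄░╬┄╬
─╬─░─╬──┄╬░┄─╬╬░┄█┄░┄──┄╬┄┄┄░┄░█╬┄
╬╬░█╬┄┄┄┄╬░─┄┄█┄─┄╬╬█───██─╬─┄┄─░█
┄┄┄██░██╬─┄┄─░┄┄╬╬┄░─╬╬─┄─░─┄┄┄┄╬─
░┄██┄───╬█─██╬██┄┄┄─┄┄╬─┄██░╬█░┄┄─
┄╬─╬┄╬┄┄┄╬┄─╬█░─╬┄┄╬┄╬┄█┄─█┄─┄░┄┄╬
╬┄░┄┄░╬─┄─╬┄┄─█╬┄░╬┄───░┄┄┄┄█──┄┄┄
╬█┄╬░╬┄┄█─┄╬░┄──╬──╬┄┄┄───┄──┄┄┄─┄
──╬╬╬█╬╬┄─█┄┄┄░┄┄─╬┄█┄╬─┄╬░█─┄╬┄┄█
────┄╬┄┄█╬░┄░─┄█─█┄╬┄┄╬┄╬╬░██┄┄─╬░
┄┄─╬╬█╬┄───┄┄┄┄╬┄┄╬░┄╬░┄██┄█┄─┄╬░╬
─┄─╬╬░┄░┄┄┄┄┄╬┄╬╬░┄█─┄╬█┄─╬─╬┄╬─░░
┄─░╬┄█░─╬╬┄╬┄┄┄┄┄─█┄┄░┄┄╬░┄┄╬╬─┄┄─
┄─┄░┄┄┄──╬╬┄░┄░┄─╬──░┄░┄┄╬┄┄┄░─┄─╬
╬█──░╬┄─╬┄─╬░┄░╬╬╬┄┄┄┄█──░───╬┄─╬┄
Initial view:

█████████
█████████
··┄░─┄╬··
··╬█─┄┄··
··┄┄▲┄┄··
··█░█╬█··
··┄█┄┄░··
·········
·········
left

█████████
█████████
··░┄░─┄╬·
··█╬█─┄┄·
··─┄▲╬┄┄·
··─█░█╬█·
··─┄█┄┄░·
·········
·········

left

█████████
█████████
··╬░┄░─┄╬
··─█╬█─┄┄
··┄─▲┄╬┄┄
··┄─█░█╬█
··┄─┄█┄┄░
·········
·········

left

█████████
█████████
··┄╬░┄░─┄
··╬─█╬█─┄
··╬┄▲┄┄╬┄
··┄┄─█░█╬
··░┄─┄█┄┄
·········
·········

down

█████████
··┄╬░┄░─┄
··╬─█╬█─┄
··╬┄─┄┄╬┄
··┄┄▲█░█╬
··░┄─┄█┄┄
··─┄─╬╬··
·········
·········

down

··┄╬░┄░─┄
··╬─█╬█─┄
··╬┄─┄┄╬┄
··┄┄─█░█╬
··░┄▲┄█┄┄
··─┄─╬╬··
··█┄█┄─··
·········
·········

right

·┄╬░┄░─┄╬
·╬─█╬█─┄┄
·╬┄─┄┄╬┄┄
·┄┄─█░█╬█
·░┄─▲█┄┄░
·─┄─╬╬┄··
·█┄█┄─╬··
·········
·········

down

·╬─█╬█─┄┄
·╬┄─┄┄╬┄┄
·┄┄─█░█╬█
·░┄─┄█┄┄░
·─┄─▲╬┄··
·█┄█┄─╬··
··┄░─┄┄··
·········
·········

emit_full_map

┄╬░┄░─┄╬
╬─█╬█─┄┄
╬┄─┄┄╬┄┄
┄┄─█░█╬█
░┄─┄█┄┄░
─┄─▲╬┄··
█┄█┄─╬··
·┄░─┄┄··

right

╬─█╬█─┄┄·
╬┄─┄┄╬┄┄·
┄┄─█░█╬█·
░┄─┄█┄┄░·
─┄─╬▲┄┄··
█┄█┄─╬╬··
·┄░─┄┄█··
·········
·········

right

─█╬█─┄┄··
┄─┄┄╬┄┄··
┄─█░█╬█··
┄─┄█┄┄░··
┄─╬╬▲┄╬··
┄█┄─╬╬┄··
┄░─┄┄█─··
·········
·········

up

╬░┄░─┄╬··
─█╬█─┄┄··
┄─┄┄╬┄┄··
┄─█░█╬█··
┄─┄█▲┄░··
┄─╬╬┄┄╬··
┄█┄─╬╬┄··
┄░─┄┄█─··
·········

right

░┄░─┄╬···
█╬█─┄┄···
─┄┄╬┄┄█··
─█░█╬█╬··
─┄█┄▲░█··
─╬╬┄┄╬┄··
█┄─╬╬┄┄··
░─┄┄█─···
·········

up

█████████
░┄░─┄╬···
█╬█─┄┄┄··
─┄┄╬┄┄█··
─█░█▲█╬··
─┄█┄┄░█··
─╬╬┄┄╬┄··
█┄─╬╬┄┄··
░─┄┄█─···

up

█████████
█████████
░┄░─┄╬█··
█╬█─┄┄┄··
─┄┄╬▲┄█··
─█░█╬█╬··
─┄█┄┄░█··
─╬╬┄┄╬┄··
█┄─╬╬┄┄··

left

█████████
█████████
╬░┄░─┄╬█·
─█╬█─┄┄┄·
┄─┄┄▲┄┄█·
┄─█░█╬█╬·
┄─┄█┄┄░█·
┄─╬╬┄┄╬┄·
┄█┄─╬╬┄┄·

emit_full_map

┄╬░┄░─┄╬█
╬─█╬█─┄┄┄
╬┄─┄┄▲┄┄█
┄┄─█░█╬█╬
░┄─┄█┄┄░█
─┄─╬╬┄┄╬┄
█┄█┄─╬╬┄┄
·┄░─┄┄█─·

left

█████████
█████████
┄╬░┄░─┄╬█
╬─█╬█─┄┄┄
╬┄─┄▲╬┄┄█
┄┄─█░█╬█╬
░┄─┄█┄┄░█
─┄─╬╬┄┄╬┄
█┄█┄─╬╬┄┄

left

█████████
█████████
·┄╬░┄░─┄╬
·╬─█╬█─┄┄
·╬┄─▲┄╬┄┄
·┄┄─█░█╬█
·░┄─┄█┄┄░
·─┄─╬╬┄┄╬
·█┄█┄─╬╬┄

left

█████████
█████████
··┄╬░┄░─┄
··╬─█╬█─┄
··╬┄▲┄┄╬┄
··┄┄─█░█╬
··░┄─┄█┄┄
··─┄─╬╬┄┄
··█┄█┄─╬╬

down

█████████
··┄╬░┄░─┄
··╬─█╬█─┄
··╬┄─┄┄╬┄
··┄┄▲█░█╬
··░┄─┄█┄┄
··─┄─╬╬┄┄
··█┄█┄─╬╬
···┄░─┄┄█

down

··┄╬░┄░─┄
··╬─█╬█─┄
··╬┄─┄┄╬┄
··┄┄─█░█╬
··░┄▲┄█┄┄
··─┄─╬╬┄┄
··█┄█┄─╬╬
···┄░─┄┄█
·········

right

·┄╬░┄░─┄╬
·╬─█╬█─┄┄
·╬┄─┄┄╬┄┄
·┄┄─█░█╬█
·░┄─▲█┄┄░
·─┄─╬╬┄┄╬
·█┄█┄─╬╬┄
··┄░─┄┄█─
·········

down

·╬─█╬█─┄┄
·╬┄─┄┄╬┄┄
·┄┄─█░█╬█
·░┄─┄█┄┄░
·─┄─▲╬┄┄╬
·█┄█┄─╬╬┄
··┄░─┄┄█─
·········
·········

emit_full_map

┄╬░┄░─┄╬█
╬─█╬█─┄┄┄
╬┄─┄┄╬┄┄█
┄┄─█░█╬█╬
░┄─┄█┄┄░█
─┄─▲╬┄┄╬┄
█┄█┄─╬╬┄┄
·┄░─┄┄█─·

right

╬─█╬█─┄┄┄
╬┄─┄┄╬┄┄█
┄┄─█░█╬█╬
░┄─┄█┄┄░█
─┄─╬▲┄┄╬┄
█┄█┄─╬╬┄┄
·┄░─┄┄█─·
·········
·········

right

─█╬█─┄┄┄·
┄─┄┄╬┄┄█·
┄─█░█╬█╬·
┄─┄█┄┄░█·
┄─╬╬▲┄╬┄·
┄█┄─╬╬┄┄·
┄░─┄┄█─··
·········
·········

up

╬░┄░─┄╬█·
─█╬█─┄┄┄·
┄─┄┄╬┄┄█·
┄─█░█╬█╬·
┄─┄█▲┄░█·
┄─╬╬┄┄╬┄·
┄█┄─╬╬┄┄·
┄░─┄┄█─··
·········

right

░┄░─┄╬█··
█╬█─┄┄┄··
─┄┄╬┄┄█··
─█░█╬█╬··
─┄█┄▲░█··
─╬╬┄┄╬┄··
█┄─╬╬┄┄··
░─┄┄█─···
·········

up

█████████
░┄░─┄╬█··
█╬█─┄┄┄··
─┄┄╬┄┄█··
─█░█▲█╬··
─┄█┄┄░█··
─╬╬┄┄╬┄··
█┄─╬╬┄┄··
░─┄┄█─···

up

█████████
█████████
░┄░─┄╬█··
█╬█─┄┄┄··
─┄┄╬▲┄█··
─█░█╬█╬··
─┄█┄┄░█··
─╬╬┄┄╬┄··
█┄─╬╬┄┄··

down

█████████
░┄░─┄╬█··
█╬█─┄┄┄··
─┄┄╬┄┄█··
─█░█▲█╬··
─┄█┄┄░█··
─╬╬┄┄╬┄··
█┄─╬╬┄┄··
░─┄┄█─···

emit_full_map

┄╬░┄░─┄╬█
╬─█╬█─┄┄┄
╬┄─┄┄╬┄┄█
┄┄─█░█▲█╬
░┄─┄█┄┄░█
─┄─╬╬┄┄╬┄
█┄█┄─╬╬┄┄
·┄░─┄┄█─·


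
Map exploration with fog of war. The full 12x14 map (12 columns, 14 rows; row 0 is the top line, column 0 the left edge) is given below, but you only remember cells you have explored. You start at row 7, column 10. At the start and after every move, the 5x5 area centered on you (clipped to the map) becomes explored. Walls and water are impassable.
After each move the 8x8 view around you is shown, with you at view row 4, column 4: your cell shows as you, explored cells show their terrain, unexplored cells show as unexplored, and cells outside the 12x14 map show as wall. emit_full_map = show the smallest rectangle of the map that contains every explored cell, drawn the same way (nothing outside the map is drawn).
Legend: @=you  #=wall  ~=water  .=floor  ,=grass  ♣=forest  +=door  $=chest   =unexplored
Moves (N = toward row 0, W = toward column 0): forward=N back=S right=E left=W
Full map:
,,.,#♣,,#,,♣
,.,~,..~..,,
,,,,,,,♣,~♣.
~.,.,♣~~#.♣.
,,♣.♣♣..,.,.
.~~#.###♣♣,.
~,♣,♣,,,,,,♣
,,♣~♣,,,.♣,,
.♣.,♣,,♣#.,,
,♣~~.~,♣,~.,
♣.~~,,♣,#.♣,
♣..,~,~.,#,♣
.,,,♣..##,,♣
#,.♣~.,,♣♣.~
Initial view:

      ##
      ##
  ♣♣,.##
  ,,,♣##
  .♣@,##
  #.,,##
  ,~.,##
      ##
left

       #
       #
  #♣♣,.#
  ,,,,♣#
  ,.@,,#
  ♣#.,,#
  ♣,~.,#
       #

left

        
        
  ##♣♣,.
  ,,,,,♣
  ,,@♣,,
  ,♣#.,,
  ,♣,~.,
        

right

       #
       #
 ##♣♣,.#
 ,,,,,♣#
 ,,.@,,#
 ,♣#.,,#
 ,♣,~.,#
       #

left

        
        
  ##♣♣,.
  ,,,,,♣
  ,,@♣,,
  ,♣#.,,
  ,♣,~.,
        

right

       #
       #
 ##♣♣,.#
 ,,,,,♣#
 ,,.@,,#
 ,♣#.,,#
 ,♣,~.,#
       #

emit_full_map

##♣♣,.
,,,,,♣
,,.@,,
,♣#.,,
,♣,~.,

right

      ##
      ##
##♣♣,.##
,,,,,♣##
,,.♣@,##
,♣#.,,##
,♣,~.,##
      ##

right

     ###
     ###
#♣♣,.###
,,,,♣###
,.♣,@###
♣#.,,###
♣,~.,###
     ###

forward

     ###
     ###
  .,.###
#♣♣,.###
,,,,@###
,.♣,,###
♣#.,,###
♣,~.,###

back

     ###
  .,.###
#♣♣,.###
,,,,♣###
,.♣,@###
♣#.,,###
♣,~.,###
     ###

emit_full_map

   .,.
##♣♣,.
,,,,,♣
,,.♣,@
,♣#.,,
,♣,~.,


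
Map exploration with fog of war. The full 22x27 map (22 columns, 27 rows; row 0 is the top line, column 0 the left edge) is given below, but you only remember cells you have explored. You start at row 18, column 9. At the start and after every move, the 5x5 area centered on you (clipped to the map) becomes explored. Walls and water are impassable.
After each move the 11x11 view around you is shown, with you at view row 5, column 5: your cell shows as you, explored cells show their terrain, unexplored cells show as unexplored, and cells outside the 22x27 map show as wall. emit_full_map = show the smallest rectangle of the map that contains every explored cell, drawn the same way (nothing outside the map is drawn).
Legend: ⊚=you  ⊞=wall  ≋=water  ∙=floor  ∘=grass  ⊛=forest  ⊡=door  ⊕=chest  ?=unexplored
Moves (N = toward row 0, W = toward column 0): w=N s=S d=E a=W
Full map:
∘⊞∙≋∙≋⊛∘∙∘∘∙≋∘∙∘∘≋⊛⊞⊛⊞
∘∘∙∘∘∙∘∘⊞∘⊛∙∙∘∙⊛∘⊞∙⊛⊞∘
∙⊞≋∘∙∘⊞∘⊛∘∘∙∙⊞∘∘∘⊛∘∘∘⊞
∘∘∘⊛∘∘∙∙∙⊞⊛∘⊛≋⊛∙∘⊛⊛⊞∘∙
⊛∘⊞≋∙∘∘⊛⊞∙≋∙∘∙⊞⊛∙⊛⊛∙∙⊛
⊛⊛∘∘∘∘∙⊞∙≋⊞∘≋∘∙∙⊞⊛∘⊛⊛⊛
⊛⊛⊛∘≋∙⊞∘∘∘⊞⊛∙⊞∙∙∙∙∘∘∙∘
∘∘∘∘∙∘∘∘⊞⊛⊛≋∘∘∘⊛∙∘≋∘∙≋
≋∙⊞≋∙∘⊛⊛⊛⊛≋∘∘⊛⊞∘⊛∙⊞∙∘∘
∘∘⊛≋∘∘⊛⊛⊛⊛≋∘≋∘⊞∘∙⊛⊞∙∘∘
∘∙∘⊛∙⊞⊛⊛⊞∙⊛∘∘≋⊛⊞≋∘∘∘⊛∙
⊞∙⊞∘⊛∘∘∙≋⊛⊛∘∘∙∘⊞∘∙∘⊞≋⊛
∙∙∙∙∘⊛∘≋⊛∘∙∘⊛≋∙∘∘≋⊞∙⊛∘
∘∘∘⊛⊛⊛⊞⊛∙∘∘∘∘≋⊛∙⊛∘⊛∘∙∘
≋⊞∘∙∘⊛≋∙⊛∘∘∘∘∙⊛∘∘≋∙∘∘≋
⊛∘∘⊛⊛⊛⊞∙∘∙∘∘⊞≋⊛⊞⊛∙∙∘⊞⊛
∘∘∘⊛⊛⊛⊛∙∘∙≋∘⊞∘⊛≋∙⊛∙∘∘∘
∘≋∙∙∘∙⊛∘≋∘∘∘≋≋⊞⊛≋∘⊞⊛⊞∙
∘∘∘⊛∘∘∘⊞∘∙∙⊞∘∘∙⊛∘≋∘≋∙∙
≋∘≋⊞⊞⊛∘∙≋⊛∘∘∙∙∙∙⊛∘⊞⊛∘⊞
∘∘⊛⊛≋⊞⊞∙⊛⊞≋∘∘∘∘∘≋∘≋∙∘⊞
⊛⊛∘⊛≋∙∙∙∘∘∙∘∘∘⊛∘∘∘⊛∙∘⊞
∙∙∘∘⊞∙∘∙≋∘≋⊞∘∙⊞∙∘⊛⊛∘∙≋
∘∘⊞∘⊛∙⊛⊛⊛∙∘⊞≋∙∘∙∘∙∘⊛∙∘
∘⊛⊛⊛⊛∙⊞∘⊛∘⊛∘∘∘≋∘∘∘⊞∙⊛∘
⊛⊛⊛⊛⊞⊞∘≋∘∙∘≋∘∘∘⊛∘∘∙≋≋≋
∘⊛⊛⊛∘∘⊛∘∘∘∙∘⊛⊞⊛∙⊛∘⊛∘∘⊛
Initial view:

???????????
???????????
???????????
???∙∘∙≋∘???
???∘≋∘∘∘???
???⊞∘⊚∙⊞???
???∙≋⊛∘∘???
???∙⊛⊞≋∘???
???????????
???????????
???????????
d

???????????
???????????
???????????
??∙∘∙≋∘⊞???
??∘≋∘∘∘≋???
??⊞∘∙⊚⊞∘???
??∙≋⊛∘∘∙???
??∙⊛⊞≋∘∘???
???????????
???????????
???????????

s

???????????
???????????
??∙∘∙≋∘⊞???
??∘≋∘∘∘≋???
??⊞∘∙∙⊞∘???
??∙≋⊛⊚∘∙???
??∙⊛⊞≋∘∘???
???∘∘∙∘∘???
???????????
???????????
???????????

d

???????????
???????????
?∙∘∙≋∘⊞????
?∘≋∘∘∘≋≋???
?⊞∘∙∙⊞∘∘???
?∙≋⊛∘⊚∙∙???
?∙⊛⊞≋∘∘∘???
??∘∘∙∘∘∘???
???????????
???????????
???????????

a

???????????
???????????
??∙∘∙≋∘⊞???
??∘≋∘∘∘≋≋??
??⊞∘∙∙⊞∘∘??
??∙≋⊛⊚∘∙∙??
??∙⊛⊞≋∘∘∘??
???∘∘∙∘∘∘??
???????????
???????????
???????????

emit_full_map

∙∘∙≋∘⊞?
∘≋∘∘∘≋≋
⊞∘∙∙⊞∘∘
∙≋⊛⊚∘∙∙
∙⊛⊞≋∘∘∘
?∘∘∙∘∘∘

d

???????????
???????????
?∙∘∙≋∘⊞????
?∘≋∘∘∘≋≋???
?⊞∘∙∙⊞∘∘???
?∙≋⊛∘⊚∙∙???
?∙⊛⊞≋∘∘∘???
??∘∘∙∘∘∘???
???????????
???????????
???????????

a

???????????
???????????
??∙∘∙≋∘⊞???
??∘≋∘∘∘≋≋??
??⊞∘∙∙⊞∘∘??
??∙≋⊛⊚∘∙∙??
??∙⊛⊞≋∘∘∘??
???∘∘∙∘∘∘??
???????????
???????????
???????????

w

???????????
???????????
???????????
??∙∘∙≋∘⊞???
??∘≋∘∘∘≋≋??
??⊞∘∙⊚⊞∘∘??
??∙≋⊛∘∘∙∙??
??∙⊛⊞≋∘∘∘??
???∘∘∙∘∘∘??
???????????
???????????

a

???????????
???????????
???????????
???∙∘∙≋∘⊞??
???∘≋∘∘∘≋≋?
???⊞∘⊚∙⊞∘∘?
???∙≋⊛∘∘∙∙?
???∙⊛⊞≋∘∘∘?
????∘∘∙∘∘∘?
???????????
???????????

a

???????????
???????????
???????????
???⊛∙∘∙≋∘⊞?
???⊛∘≋∘∘∘≋≋
???∘⊞⊚∙∙⊞∘∘
???∘∙≋⊛∘∘∙∙
???⊞∙⊛⊞≋∘∘∘
?????∘∘∙∘∘∘
???????????
???????????

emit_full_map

⊛∙∘∙≋∘⊞?
⊛∘≋∘∘∘≋≋
∘⊞⊚∙∙⊞∘∘
∘∙≋⊛∘∘∙∙
⊞∙⊛⊞≋∘∘∘
??∘∘∙∘∘∘

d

???????????
???????????
???????????
??⊛∙∘∙≋∘⊞??
??⊛∘≋∘∘∘≋≋?
??∘⊞∘⊚∙⊞∘∘?
??∘∙≋⊛∘∘∙∙?
??⊞∙⊛⊞≋∘∘∘?
????∘∘∙∘∘∘?
???????????
???????????

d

???????????
???????????
???????????
?⊛∙∘∙≋∘⊞???
?⊛∘≋∘∘∘≋≋??
?∘⊞∘∙⊚⊞∘∘??
?∘∙≋⊛∘∘∙∙??
?⊞∙⊛⊞≋∘∘∘??
???∘∘∙∘∘∘??
???????????
???????????

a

???????????
???????????
???????????
??⊛∙∘∙≋∘⊞??
??⊛∘≋∘∘∘≋≋?
??∘⊞∘⊚∙⊞∘∘?
??∘∙≋⊛∘∘∙∙?
??⊞∙⊛⊞≋∘∘∘?
????∘∘∙∘∘∘?
???????????
???????????

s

???????????
???????????
??⊛∙∘∙≋∘⊞??
??⊛∘≋∘∘∘≋≋?
??∘⊞∘∙∙⊞∘∘?
??∘∙≋⊚∘∘∙∙?
??⊞∙⊛⊞≋∘∘∘?
???∙∘∘∙∘∘∘?
???????????
???????????
???????????

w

???????????
???????????
???????????
??⊛∙∘∙≋∘⊞??
??⊛∘≋∘∘∘≋≋?
??∘⊞∘⊚∙⊞∘∘?
??∘∙≋⊛∘∘∙∙?
??⊞∙⊛⊞≋∘∘∘?
???∙∘∘∙∘∘∘?
???????????
???????????

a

???????????
???????????
???????????
???⊛∙∘∙≋∘⊞?
???⊛∘≋∘∘∘≋≋
???∘⊞⊚∙∙⊞∘∘
???∘∙≋⊛∘∘∙∙
???⊞∙⊛⊞≋∘∘∘
????∙∘∘∙∘∘∘
???????????
???????????

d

???????????
???????????
???????????
??⊛∙∘∙≋∘⊞??
??⊛∘≋∘∘∘≋≋?
??∘⊞∘⊚∙⊞∘∘?
??∘∙≋⊛∘∘∙∙?
??⊞∙⊛⊞≋∘∘∘?
???∙∘∘∙∘∘∘?
???????????
???????????

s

???????????
???????????
??⊛∙∘∙≋∘⊞??
??⊛∘≋∘∘∘≋≋?
??∘⊞∘∙∙⊞∘∘?
??∘∙≋⊚∘∘∙∙?
??⊞∙⊛⊞≋∘∘∘?
???∙∘∘∙∘∘∘?
???????????
???????????
???????????

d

???????????
???????????
?⊛∙∘∙≋∘⊞???
?⊛∘≋∘∘∘≋≋??
?∘⊞∘∙∙⊞∘∘??
?∘∙≋⊛⊚∘∙∙??
?⊞∙⊛⊞≋∘∘∘??
??∙∘∘∙∘∘∘??
???????????
???????????
???????????

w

???????????
???????????
???????????
?⊛∙∘∙≋∘⊞???
?⊛∘≋∘∘∘≋≋??
?∘⊞∘∙⊚⊞∘∘??
?∘∙≋⊛∘∘∙∙??
?⊞∙⊛⊞≋∘∘∘??
??∙∘∘∙∘∘∘??
???????????
???????????

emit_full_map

⊛∙∘∙≋∘⊞?
⊛∘≋∘∘∘≋≋
∘⊞∘∙⊚⊞∘∘
∘∙≋⊛∘∘∙∙
⊞∙⊛⊞≋∘∘∘
?∙∘∘∙∘∘∘


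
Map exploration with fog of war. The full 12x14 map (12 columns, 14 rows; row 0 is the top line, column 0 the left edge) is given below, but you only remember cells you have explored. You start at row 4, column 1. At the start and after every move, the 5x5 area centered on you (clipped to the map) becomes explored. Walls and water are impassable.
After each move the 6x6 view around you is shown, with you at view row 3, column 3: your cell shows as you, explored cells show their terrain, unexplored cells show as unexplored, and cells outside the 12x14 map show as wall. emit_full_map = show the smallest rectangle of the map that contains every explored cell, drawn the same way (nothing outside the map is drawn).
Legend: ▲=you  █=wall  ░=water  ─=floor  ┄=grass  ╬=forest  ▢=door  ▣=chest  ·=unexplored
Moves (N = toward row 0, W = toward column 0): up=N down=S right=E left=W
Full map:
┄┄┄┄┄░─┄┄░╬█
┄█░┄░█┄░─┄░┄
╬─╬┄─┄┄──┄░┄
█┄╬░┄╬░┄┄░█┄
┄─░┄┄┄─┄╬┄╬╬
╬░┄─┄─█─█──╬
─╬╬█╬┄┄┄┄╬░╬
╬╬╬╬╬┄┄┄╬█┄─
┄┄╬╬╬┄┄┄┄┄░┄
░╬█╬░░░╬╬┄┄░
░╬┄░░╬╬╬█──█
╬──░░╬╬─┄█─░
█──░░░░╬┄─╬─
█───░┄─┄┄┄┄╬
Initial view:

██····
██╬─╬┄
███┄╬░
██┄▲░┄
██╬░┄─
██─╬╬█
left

███···
███╬─╬
████┄╬
███▲─░
███╬░┄
███─╬╬

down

███╬─╬
████┄╬
███┄─░
███▲░┄
███─╬╬
███╬╬╬

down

████┄╬
███┄─░
███╬░┄
███▲╬╬
███╬╬╬
███┄┄╬

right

███┄╬░
██┄─░┄
██╬░┄─
██─▲╬█
██╬╬╬╬
██┄┄╬╬

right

██┄╬░·
█┄─░┄┄
█╬░┄─┄
█─╬▲█╬
█╬╬╬╬╬
█┄┄╬╬╬

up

█╬─╬┄·
██┄╬░┄
█┄─░┄┄
█╬░▲─┄
█─╬╬█╬
█╬╬╬╬╬

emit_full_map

╬─╬┄·
█┄╬░┄
┄─░┄┄
╬░▲─┄
─╬╬█╬
╬╬╬╬╬
┄┄╬╬╬

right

╬─╬┄··
█┄╬░┄╬
┄─░┄┄┄
╬░┄▲┄─
─╬╬█╬┄
╬╬╬╬╬┄

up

······
╬─╬┄─┄
█┄╬░┄╬
┄─░▲┄┄
╬░┄─┄─
─╬╬█╬┄

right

······
─╬┄─┄┄
┄╬░┄╬░
─░┄▲┄─
░┄─┄─█
╬╬█╬┄┄

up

······
·░┄░█┄
─╬┄─┄┄
┄╬░▲╬░
─░┄┄┄─
░┄─┄─█

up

██████
·┄┄┄░─
·░┄░█┄
─╬┄▲┄┄
┄╬░┄╬░
─░┄┄┄─

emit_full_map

··┄┄┄░─
··░┄░█┄
╬─╬┄▲┄┄
█┄╬░┄╬░
┄─░┄┄┄─
╬░┄─┄─█
─╬╬█╬┄┄
╬╬╬╬╬┄·
┄┄╬╬╬··

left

██████
·┄┄┄┄░
·█░┄░█
╬─╬▲─┄
█┄╬░┄╬
┄─░┄┄┄

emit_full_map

·┄┄┄┄░─
·█░┄░█┄
╬─╬▲─┄┄
█┄╬░┄╬░
┄─░┄┄┄─
╬░┄─┄─█
─╬╬█╬┄┄
╬╬╬╬╬┄·
┄┄╬╬╬··
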